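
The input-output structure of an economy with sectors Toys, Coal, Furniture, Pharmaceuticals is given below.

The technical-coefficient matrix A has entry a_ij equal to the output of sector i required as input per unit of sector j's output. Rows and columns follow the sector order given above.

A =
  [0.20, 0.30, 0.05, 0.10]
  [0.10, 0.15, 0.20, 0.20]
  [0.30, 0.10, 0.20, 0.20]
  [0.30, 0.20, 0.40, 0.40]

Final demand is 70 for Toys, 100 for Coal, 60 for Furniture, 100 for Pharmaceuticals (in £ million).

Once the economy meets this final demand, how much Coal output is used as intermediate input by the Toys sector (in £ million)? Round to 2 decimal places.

I − A =
  [   0.80    -0.30    -0.05    -0.10]
  [  -0.10     0.85    -0.20    -0.20]
  [  -0.30    -0.10     0.80    -0.20]
  [  -0.30    -0.20    -0.40     0.60]
Compute the cofactors C_ij = (−1)^(i+j)·(3×3 minor ij) of I−A; the adjugate is their transpose:
adj(I−A) = Cᵀ =
  [ 0.28000   0.14500   0.12150   0.13550]
  [ 0.16000   0.27200   0.16400   0.17200]
  [ 0.20800   0.15500   0.31250   0.19050]
  [ 0.33200   0.26650   0.32375   0.47275]
det(I−A) = Σ_j (I−A)_1j·C_1j = (0.80)(0.28000) + (-0.30)(0.16000) + (-0.05)(0.20800) + (-0.10)(0.33200) = 0.1324
(I − A)⁻¹ = adj(I−A) / det(I−A) ≈
  [   2.1148     1.0952     0.9177     1.0234]
  [   1.2085     2.0544     1.2387     1.2991]
  [   1.5710     1.1707     2.3603     1.4388]
  [   2.5076     2.0128     2.4452     3.5706]
First solve x = (I − A)⁻¹ d = adj(I−A)·d / det(I−A); in particular x_T = (0.28000·70 + 0.14500·100 + 0.12150·60 + 0.13550·100) / 0.1324 = 54.94 / 0.1324 ≈ 414.9547.
Intermediate flow from C to T: z_CT = a_CT · x_T = 0.10 × 54.94 / 0.1324 = 5.494 / 0.1324 ≈ 41.50.

z_CT = 41.50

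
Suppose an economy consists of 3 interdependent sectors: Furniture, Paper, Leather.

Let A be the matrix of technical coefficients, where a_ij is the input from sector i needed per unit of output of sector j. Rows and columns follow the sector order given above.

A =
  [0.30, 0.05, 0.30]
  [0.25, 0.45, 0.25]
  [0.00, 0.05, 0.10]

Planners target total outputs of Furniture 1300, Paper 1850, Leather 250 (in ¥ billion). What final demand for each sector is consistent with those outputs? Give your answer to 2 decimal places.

I − A =
  [   0.70    -0.05    -0.30]
  [  -0.25     0.55    -0.25]
  [   0.00    -0.05     0.90]
d = (I − A) x:
  d_1 = (+0.70)·1300 + (-0.05)·1850 + (-0.30)·250 = 742.50
  d_2 = (-0.25)·1300 + (+0.55)·1850 + (-0.25)·250 = 630.00
  d_3 = (+0.00)·1300 + (-0.05)·1850 + (+0.90)·250 = 132.50

d_1 = 742.50, d_2 = 630.00, d_3 = 132.50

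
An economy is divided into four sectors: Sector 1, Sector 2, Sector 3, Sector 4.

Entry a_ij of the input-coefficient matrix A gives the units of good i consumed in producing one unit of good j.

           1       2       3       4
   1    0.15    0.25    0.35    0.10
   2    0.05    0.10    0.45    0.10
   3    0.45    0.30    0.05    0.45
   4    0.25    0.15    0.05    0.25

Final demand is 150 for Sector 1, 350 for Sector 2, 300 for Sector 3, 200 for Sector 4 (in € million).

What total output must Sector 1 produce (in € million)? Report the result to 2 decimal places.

x_1 = 1994.87

I − A =
  [   0.85    -0.25    -0.35    -0.10]
  [  -0.05     0.90    -0.45    -0.10]
  [  -0.45    -0.30     0.95    -0.45]
  [  -0.25    -0.15    -0.05     0.75]
Compute the cofactors C_ij = (−1)^(i+j)·(3×3 minor ij) of I−A; the adjugate is their transpose:
adj(I−A) = Cᵀ =
  [ 0.473625   0.290625   0.327875   0.298625]
  [ 0.263000   0.403000   0.302000   0.270000]
  [ 0.420375   0.360375   0.522125   0.417375]
  [ 0.238500   0.201500   0.204500   0.402500]
det(I−A) = Σ_j (I−A)_1j·C_1j = (0.85)(0.473625) + (-0.25)(0.263000) + (-0.35)(0.420375) + (-0.10)(0.238500) = 0.16585
(I − A)⁻¹ = adj(I−A) / det(I−A) ≈
  [   2.8557     1.7523     1.9769     1.8006]
  [   1.5858     2.4299     1.8209     1.6280]
  [   2.5347     2.1729     3.1482     2.5166]
  [   1.4380     1.2150     1.2330     2.4269]
x = (I − A)⁻¹ d = adj(I−A)·d / det(I−A), with det(I−A) = 0.16585:
  x_1 = (0.473625·150 + 0.290625·350 + 0.327875·300 + 0.298625·200) / 0.16585 = 330.85 / 0.16585 ≈ 1994.87
  x_2 = (0.263000·150 + 0.403000·350 + 0.302000·300 + 0.270000·200) / 0.16585 = 325.10 / 0.16585 ≈ 1960.21
  x_3 = (0.420375·150 + 0.360375·350 + 0.522125·300 + 0.417375·200) / 0.16585 = 429.30 / 0.16585 ≈ 2588.48
  x_4 = (0.238500·150 + 0.201500·350 + 0.204500·300 + 0.402500·200) / 0.16585 = 248.15 / 0.16585 ≈ 1496.23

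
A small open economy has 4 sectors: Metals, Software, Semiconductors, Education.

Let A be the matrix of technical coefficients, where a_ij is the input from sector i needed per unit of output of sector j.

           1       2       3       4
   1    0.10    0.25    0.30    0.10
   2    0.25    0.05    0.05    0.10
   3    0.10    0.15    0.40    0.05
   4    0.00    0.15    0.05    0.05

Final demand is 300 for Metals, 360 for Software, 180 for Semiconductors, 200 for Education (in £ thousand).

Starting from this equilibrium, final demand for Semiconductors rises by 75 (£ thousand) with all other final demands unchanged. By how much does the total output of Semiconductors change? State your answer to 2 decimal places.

Δx_3 = 140.73

I − A =
  [   0.90    -0.25    -0.30    -0.10]
  [  -0.25     0.95    -0.05    -0.10]
  [  -0.10    -0.15     0.60    -0.05]
  [   0.00    -0.15    -0.05     0.95]
Compute the cofactors C_ij = (−1)^(i+j)·(3×3 minor ij) of I−A; the adjugate is their transpose:
adj(I−A) = Cᵀ =
  [ 0.521875   0.196625   0.284875   0.090625]
  [ 0.147125   0.481750   0.119750   0.072500]
  [ 0.126250   0.160250   0.735625   0.068875]
  [ 0.029875   0.084500   0.057625   0.427750]
det(I−A) = Σ_j (I−A)_1j·C_1j = (0.90)(0.521875) + (-0.25)(0.147125) + (-0.30)(0.126250) + (-0.10)(0.029875) = 0.39204375
(I − A)⁻¹ = adj(I−A) / det(I−A) ≈
  [   1.3312     0.5015     0.7266     0.2312]
  [   0.3753     1.2288     0.3055     0.1849]
  [   0.3220     0.4088     1.8764     0.1757]
  [   0.0762     0.2155     0.1470     1.0911]
Δx = (I − A)⁻¹ Δd with Δd having +75 in the Semiconductors component and 0 elsewhere.
So Δx_3 = L_33 · (+75), where L_33 = adj(I−A)_33 / det(I−A) = 0.735625 / 0.39204375.
Δx_3 = 0.735625 × (+75) / 0.39204375 = 55.171875 / 0.39204375 ≈ 140.73.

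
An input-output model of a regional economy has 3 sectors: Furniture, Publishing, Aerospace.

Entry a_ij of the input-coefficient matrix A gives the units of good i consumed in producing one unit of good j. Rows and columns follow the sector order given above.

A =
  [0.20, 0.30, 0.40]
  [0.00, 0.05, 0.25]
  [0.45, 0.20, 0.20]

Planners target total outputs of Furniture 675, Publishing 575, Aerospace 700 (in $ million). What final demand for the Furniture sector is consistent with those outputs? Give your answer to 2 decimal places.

I − A =
  [   0.80    -0.30    -0.40]
  [   0.00     0.95    -0.25]
  [  -0.45    -0.20     0.80]
d = (I − A) x:
  d_F = (+0.80)·675 + (-0.30)·575 + (-0.40)·700 = 87.50
  d_P = (+0.00)·675 + (+0.95)·575 + (-0.25)·700 = 371.25
  d_A = (-0.45)·675 + (-0.20)·575 + (+0.80)·700 = 141.25

d_F = 87.50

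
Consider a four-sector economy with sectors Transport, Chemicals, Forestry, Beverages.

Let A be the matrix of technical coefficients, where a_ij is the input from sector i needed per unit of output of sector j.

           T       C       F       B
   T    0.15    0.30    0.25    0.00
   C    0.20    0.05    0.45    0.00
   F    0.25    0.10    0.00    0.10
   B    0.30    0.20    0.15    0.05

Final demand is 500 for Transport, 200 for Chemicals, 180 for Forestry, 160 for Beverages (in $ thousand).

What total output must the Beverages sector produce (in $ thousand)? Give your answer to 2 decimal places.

I − A =
  [   0.85    -0.30    -0.25     0.00]
  [  -0.20     0.95    -0.45     0.00]
  [  -0.25    -0.10     1.00    -0.10]
  [  -0.30    -0.20    -0.15     0.95]
Compute the cofactors C_ij = (−1)^(i+j)·(3×3 minor ij) of I−A; the adjugate is their transpose:
adj(I−A) = Cᵀ =
  [ 0.836500   0.309250   0.353875   0.037250]
  [ 0.307375   0.727875   0.410875   0.043250]
  [ 0.277125   0.178000   0.710125   0.074750]
  [ 0.372625   0.279000   0.310375   0.611125]
det(I−A) = Σ_j (I−A)_1j·C_1j = (0.85)(0.836500) + (-0.30)(0.307375) + (-0.25)(0.277125) + (0.00)(0.372625) = 0.54953125
(I − A)⁻¹ = adj(I−A) / det(I−A) ≈
  [   1.5222     0.5628     0.6440     0.0678]
  [   0.5593     1.3245     0.7477     0.0787]
  [   0.5043     0.3239     1.2922     0.1360]
  [   0.6781     0.5077     0.5648     1.1121]
x = (I − A)⁻¹ d = adj(I−A)·d / det(I−A), with det(I−A) = 0.54953125:
  x_T = (0.836500·500 + 0.309250·200 + 0.353875·180 + 0.037250·160) / 0.54953125 = 549.7575 / 0.54953125 ≈ 1000.41
  x_C = (0.307375·500 + 0.727875·200 + 0.410875·180 + 0.043250·160) / 0.54953125 = 380.14 / 0.54953125 ≈ 691.75
  x_F = (0.277125·500 + 0.178000·200 + 0.710125·180 + 0.074750·160) / 0.54953125 = 313.945 / 0.54953125 ≈ 571.30
  x_B = (0.372625·500 + 0.279000·200 + 0.310375·180 + 0.611125·160) / 0.54953125 = 395.76 / 0.54953125 ≈ 720.18

x_B = 720.18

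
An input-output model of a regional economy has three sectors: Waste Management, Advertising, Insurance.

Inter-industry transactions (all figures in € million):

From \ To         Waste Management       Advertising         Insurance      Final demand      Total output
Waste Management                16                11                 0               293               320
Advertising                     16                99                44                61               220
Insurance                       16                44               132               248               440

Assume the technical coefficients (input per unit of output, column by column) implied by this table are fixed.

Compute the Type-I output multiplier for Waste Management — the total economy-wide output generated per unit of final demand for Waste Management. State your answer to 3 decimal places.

m_W = 1.284

Technical coefficients a_ij = z_ij / X_j:
  a_WW = 16/320 = 0.05, a_AW = 16/320 = 0.05, a_IW = 16/320 = 0.05
  a_WA = 11/220 = 0.05, a_AA = 99/220 = 0.45, a_IA = 44/220 = 0.20
  a_WI = 0/440 = 0.00, a_AI = 44/440 = 0.10, a_II = 132/440 = 0.30
I − A =
  [   0.95    -0.05     0.00]
  [  -0.05     0.55    -0.10]
  [  -0.05    -0.20     0.70]
Cofactors of I−A, C_ij = (−1)^(i+j)·(minor ij) (rows/columns in the sector order above):
  C_11 = (0.55)(0.70) − (-0.10)(-0.20) = 0.3650
  C_12 = −[(-0.05)(0.70) − (-0.10)(-0.05)] = 0.0400
  C_13 = (-0.05)(-0.20) − (0.55)(-0.05) = 0.0375
  C_21 = −[(-0.05)(0.70) − (0.00)(-0.20)] = 0.0350
  C_22 = (0.95)(0.70) − (0.00)(-0.05) = 0.6650
  C_23 = −[(0.95)(-0.20) − (-0.05)(-0.05)] = 0.1925
  C_31 = (-0.05)(-0.10) − (0.00)(0.55) = 0.0050
  C_32 = −[(0.95)(-0.10) − (0.00)(-0.05)] = 0.0950
  C_33 = (0.95)(0.55) − (-0.05)(-0.05) = 0.5200
det(I−A) = Σ_j (I−A)_1j·C_1j = (0.95)(0.3650) + (-0.05)(0.0400) + (0.00)(0.0375) = 0.34475
adj(I−A) = Cᵀ =
  [ 0.3650   0.0350   0.0050]
  [ 0.0400   0.6650   0.0950]
  [ 0.0375   0.1925   0.5200]
(I − A)⁻¹ = adj(I−A) / det(I−A) ≈
  [   1.0587     0.1015     0.0145]
  [   0.1160     1.9289     0.2756]
  [   0.1088     0.5584     1.5083]
The output multiplier for sector j is the column-j sum of the Leontief inverse (I − A)⁻¹ = adj(I−A) / det(I−A).
Column W of adj(I−A): (0.3650, 0.0400, 0.0375); det(I−A) = 0.34475.
m_W = (0.3650 + 0.0400 + 0.0375) / 0.34475 = 0.4425 / 0.34475 ≈ 1.284.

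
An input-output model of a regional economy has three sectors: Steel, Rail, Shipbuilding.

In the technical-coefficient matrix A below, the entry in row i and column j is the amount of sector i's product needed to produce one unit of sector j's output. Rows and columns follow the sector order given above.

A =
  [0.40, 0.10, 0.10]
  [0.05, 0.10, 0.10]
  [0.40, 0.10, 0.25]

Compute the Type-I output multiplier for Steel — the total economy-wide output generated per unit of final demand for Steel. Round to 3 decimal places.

m_1 = 3.122

I − A =
  [   0.60    -0.10    -0.10]
  [  -0.05     0.90    -0.10]
  [  -0.40    -0.10     0.75]
Cofactors of I−A, C_ij = (−1)^(i+j)·(minor ij) (rows/columns in the sector order above):
  C_11 = (0.90)(0.75) − (-0.10)(-0.10) = 0.6650
  C_12 = −[(-0.05)(0.75) − (-0.10)(-0.40)] = 0.0775
  C_13 = (-0.05)(-0.10) − (0.90)(-0.40) = 0.3650
  C_21 = −[(-0.10)(0.75) − (-0.10)(-0.10)] = 0.0850
  C_22 = (0.60)(0.75) − (-0.10)(-0.40) = 0.4100
  C_23 = −[(0.60)(-0.10) − (-0.10)(-0.40)] = 0.1000
  C_31 = (-0.10)(-0.10) − (-0.10)(0.90) = 0.1000
  C_32 = −[(0.60)(-0.10) − (-0.10)(-0.05)] = 0.0650
  C_33 = (0.60)(0.90) − (-0.10)(-0.05) = 0.5350
det(I−A) = Σ_j (I−A)_1j·C_1j = (0.60)(0.6650) + (-0.10)(0.0775) + (-0.10)(0.3650) = 0.35475
adj(I−A) = Cᵀ =
  [ 0.6650   0.0850   0.1000]
  [ 0.0775   0.4100   0.0650]
  [ 0.3650   0.1000   0.5350]
(I − A)⁻¹ = adj(I−A) / det(I−A) ≈
  [   1.8746     0.2396     0.2819]
  [   0.2185     1.1557     0.1832]
  [   1.0289     0.2819     1.5081]
The output multiplier for sector j is the column-j sum of the Leontief inverse (I − A)⁻¹ = adj(I−A) / det(I−A).
Column 1 of adj(I−A): (0.6650, 0.0775, 0.3650); det(I−A) = 0.35475.
m_1 = (0.6650 + 0.0775 + 0.3650) / 0.35475 = 1.1075 / 0.35475 ≈ 3.122.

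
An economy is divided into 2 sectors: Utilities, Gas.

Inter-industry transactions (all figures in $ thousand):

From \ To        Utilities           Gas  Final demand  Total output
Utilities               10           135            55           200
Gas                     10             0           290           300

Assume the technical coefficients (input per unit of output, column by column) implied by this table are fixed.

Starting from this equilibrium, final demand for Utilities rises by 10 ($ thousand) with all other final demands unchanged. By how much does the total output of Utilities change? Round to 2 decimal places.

Δx_U = 10.78

Technical coefficients a_ij = z_ij / X_j:
  a_UU = 10/200 = 0.05, a_GU = 10/200 = 0.05
  a_UG = 135/300 = 0.45, a_GG = 0/300 = 0.00
I − A =
  [   0.95    -0.45]
  [  -0.05     1.00]
det(I−A) = (0.95)(1.00) − (-0.45)(-0.05) = 0.9275
adj(I−A) = [[1.00, 0.45], [0.05, 0.95]]
(I − A)⁻¹ = adj(I−A) / det(I−A) ≈
  [   1.0782     0.4852]
  [   0.0539     1.0243]
Δx = (I − A)⁻¹ Δd with Δd having +10 in the Utilities component and 0 elsewhere.
So Δx_U = L_UU · (+10), where L_UU = adj(I−A)_UU / det(I−A) = 1.00 / 0.9275.
Δx_U = 1.00 × (+10) / 0.9275 = 10.00 / 0.9275 ≈ 10.78.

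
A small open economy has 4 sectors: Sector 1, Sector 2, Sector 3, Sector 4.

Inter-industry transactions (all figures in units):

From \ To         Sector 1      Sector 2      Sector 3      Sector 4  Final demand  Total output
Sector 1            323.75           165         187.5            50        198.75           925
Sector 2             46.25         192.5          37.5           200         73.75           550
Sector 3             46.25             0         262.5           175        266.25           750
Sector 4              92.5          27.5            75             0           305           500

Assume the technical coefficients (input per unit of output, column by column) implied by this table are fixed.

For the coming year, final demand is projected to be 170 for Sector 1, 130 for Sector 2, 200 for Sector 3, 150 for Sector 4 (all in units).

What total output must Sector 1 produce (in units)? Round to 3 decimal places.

Technical coefficients a_ij = z_ij / X_j:
  a_11 = 323.75/925 = 0.35, a_21 = 46.25/925 = 0.05, a_31 = 46.25/925 = 0.05, a_41 = 92.5/925 = 0.10
  a_12 = 165/550 = 0.30, a_22 = 192.5/550 = 0.35, a_32 = 0/550 = 0.00, a_42 = 27.5/550 = 0.05
  a_13 = 187.5/750 = 0.25, a_23 = 37.5/750 = 0.05, a_33 = 262.5/750 = 0.35, a_43 = 75/750 = 0.10
  a_14 = 50/500 = 0.10, a_24 = 200/500 = 0.40, a_34 = 175/500 = 0.35, a_44 = 0/500 = 0.00
I − A =
  [   0.65    -0.30    -0.25    -0.10]
  [  -0.05     0.65    -0.05    -0.40]
  [  -0.05     0.00     0.65    -0.35]
  [  -0.10    -0.05    -0.10     1.00]
Compute the cofactors C_ij = (−1)^(i+j)·(3×3 minor ij) of I−A; the adjugate is their transpose:
adj(I−A) = Cᵀ =
  [ 0.385875   0.192125   0.191250   0.182375]
  [ 0.063000   0.371500   0.081000   0.183250]
  [ 0.055125   0.037125   0.375750   0.151875]
  [ 0.047250   0.041500   0.060750   0.256000]
det(I−A) = Σ_j (I−A)_1j·C_1j = (0.65)(0.385875) + (-0.30)(0.063000) + (-0.25)(0.055125) + (-0.10)(0.047250) = 0.2134125
(I − A)⁻¹ = adj(I−A) / det(I−A) ≈
  [   1.8081     0.9003     0.8962     0.8546]
  [   0.2952     1.7408     0.3795     0.8587]
  [   0.2583     0.1740     1.7607     0.7116]
  [   0.2214     0.1945     0.2847     1.1996]
x = (I − A)⁻¹ d = adj(I−A)·d / det(I−A), with det(I−A) = 0.2134125:
  x_1 = (0.385875·170 + 0.192125·130 + 0.191250·200 + 0.182375·150) / 0.2134125 = 156.18125 / 0.2134125 ≈ 731.828
  x_2 = (0.063000·170 + 0.371500·130 + 0.081000·200 + 0.183250·150) / 0.2134125 = 102.6925 / 0.2134125 ≈ 481.193
  x_3 = (0.055125·170 + 0.037125·130 + 0.375750·200 + 0.151875·150) / 0.2134125 = 112.12875 / 0.2134125 ≈ 525.409
  x_4 = (0.047250·170 + 0.041500·130 + 0.060750·200 + 0.256000·150) / 0.2134125 = 63.9775 / 0.2134125 ≈ 299.783

x_1 = 731.828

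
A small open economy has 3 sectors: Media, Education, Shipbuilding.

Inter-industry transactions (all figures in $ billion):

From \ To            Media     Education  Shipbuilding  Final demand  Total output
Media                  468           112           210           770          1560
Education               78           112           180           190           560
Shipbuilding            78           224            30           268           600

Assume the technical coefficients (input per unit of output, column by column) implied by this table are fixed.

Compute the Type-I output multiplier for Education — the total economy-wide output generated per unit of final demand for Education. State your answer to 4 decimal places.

Technical coefficients a_ij = z_ij / X_j:
  a_11 = 468/1560 = 0.30, a_21 = 78/1560 = 0.05, a_31 = 78/1560 = 0.05
  a_12 = 112/560 = 0.20, a_22 = 112/560 = 0.20, a_32 = 224/560 = 0.40
  a_13 = 210/600 = 0.35, a_23 = 180/600 = 0.30, a_33 = 30/600 = 0.05
I − A =
  [   0.70    -0.20    -0.35]
  [  -0.05     0.80    -0.30]
  [  -0.05    -0.40     0.95]
Cofactors of I−A, C_ij = (−1)^(i+j)·(minor ij) (rows/columns in the sector order above):
  C_11 = (0.80)(0.95) − (-0.30)(-0.40) = 0.6400
  C_12 = −[(-0.05)(0.95) − (-0.30)(-0.05)] = 0.0625
  C_13 = (-0.05)(-0.40) − (0.80)(-0.05) = 0.0600
  C_21 = −[(-0.20)(0.95) − (-0.35)(-0.40)] = 0.3300
  C_22 = (0.70)(0.95) − (-0.35)(-0.05) = 0.6475
  C_23 = −[(0.70)(-0.40) − (-0.20)(-0.05)] = 0.2900
  C_31 = (-0.20)(-0.30) − (-0.35)(0.80) = 0.3400
  C_32 = −[(0.70)(-0.30) − (-0.35)(-0.05)] = 0.2275
  C_33 = (0.70)(0.80) − (-0.20)(-0.05) = 0.5500
det(I−A) = Σ_j (I−A)_1j·C_1j = (0.70)(0.6400) + (-0.20)(0.0625) + (-0.35)(0.0600) = 0.4145
adj(I−A) = Cᵀ =
  [ 0.6400   0.3300   0.3400]
  [ 0.0625   0.6475   0.2275]
  [ 0.0600   0.2900   0.5500]
(I − A)⁻¹ = adj(I−A) / det(I−A) ≈
  [   1.54403     0.79614     0.82027]
  [   0.15078     1.56212     0.54885]
  [   0.14475     0.69964     1.32690]
The output multiplier for sector j is the column-j sum of the Leontief inverse (I − A)⁻¹ = adj(I−A) / det(I−A).
Column 2 of adj(I−A): (0.3300, 0.6475, 0.2900); det(I−A) = 0.4145.
m_2 = (0.3300 + 0.6475 + 0.2900) / 0.4145 = 1.2675 / 0.4145 ≈ 3.0579.

m_2 = 3.0579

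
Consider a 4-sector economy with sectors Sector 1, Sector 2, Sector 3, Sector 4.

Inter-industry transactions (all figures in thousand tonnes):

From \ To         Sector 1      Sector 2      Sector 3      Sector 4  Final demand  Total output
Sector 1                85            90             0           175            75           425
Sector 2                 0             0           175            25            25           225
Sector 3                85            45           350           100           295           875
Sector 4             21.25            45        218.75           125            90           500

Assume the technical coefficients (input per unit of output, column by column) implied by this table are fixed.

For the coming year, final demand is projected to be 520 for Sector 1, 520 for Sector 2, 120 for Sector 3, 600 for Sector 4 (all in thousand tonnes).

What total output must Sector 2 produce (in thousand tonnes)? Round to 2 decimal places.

Technical coefficients a_ij = z_ij / X_j:
  a_11 = 85/425 = 0.20, a_21 = 0/425 = 0.00, a_31 = 85/425 = 0.20, a_41 = 21.25/425 = 0.05
  a_12 = 90/225 = 0.40, a_22 = 0/225 = 0.00, a_32 = 45/225 = 0.20, a_42 = 45/225 = 0.20
  a_13 = 0/875 = 0.00, a_23 = 175/875 = 0.20, a_33 = 350/875 = 0.40, a_43 = 218.75/875 = 0.25
  a_14 = 175/500 = 0.35, a_24 = 25/500 = 0.05, a_34 = 100/500 = 0.20, a_44 = 125/500 = 0.25
I − A =
  [   0.80    -0.40     0.00    -0.35]
  [   0.00     1.00    -0.20    -0.05]
  [  -0.20    -0.20     0.60    -0.20]
  [  -0.05    -0.20    -0.25     0.75]
Compute the cofactors C_ij = (−1)^(i+j)·(3×3 minor ij) of I−A; the adjugate is their transpose:
adj(I−A) = Cᵀ =
  [ 0.3535   0.2195   0.1665   0.2240]
  [ 0.0360   0.2920   0.1265   0.0700]
  [ 0.1585   0.2265   0.5735   0.2420]
  [ 0.0860   0.1680   0.2360   0.4320]
det(I−A) = Σ_j (I−A)_1j·C_1j = (0.80)(0.3535) + (-0.40)(0.0360) + (0.00)(0.1585) + (-0.35)(0.0860) = 0.2383
(I − A)⁻¹ = adj(I−A) / det(I−A) ≈
  [   1.4834     0.9211     0.6987     0.9400]
  [   0.1511     1.2253     0.5308     0.2937]
  [   0.6651     0.9505     2.4066     1.0155]
  [   0.3609     0.7050     0.9903     1.8128]
x = (I − A)⁻¹ d = adj(I−A)·d / det(I−A), with det(I−A) = 0.2383:
  x_1 = (0.3535·520 + 0.2195·520 + 0.1665·120 + 0.2240·600) / 0.2383 = 452.34 / 0.2383 ≈ 1898.20
  x_2 = (0.0360·520 + 0.2920·520 + 0.1265·120 + 0.0700·600) / 0.2383 = 227.74 / 0.2383 ≈ 955.69
  x_3 = (0.1585·520 + 0.2265·520 + 0.5735·120 + 0.2420·600) / 0.2383 = 414.22 / 0.2383 ≈ 1738.23
  x_4 = (0.0860·520 + 0.1680·520 + 0.2360·120 + 0.4320·600) / 0.2383 = 419.60 / 0.2383 ≈ 1760.81

x_2 = 955.69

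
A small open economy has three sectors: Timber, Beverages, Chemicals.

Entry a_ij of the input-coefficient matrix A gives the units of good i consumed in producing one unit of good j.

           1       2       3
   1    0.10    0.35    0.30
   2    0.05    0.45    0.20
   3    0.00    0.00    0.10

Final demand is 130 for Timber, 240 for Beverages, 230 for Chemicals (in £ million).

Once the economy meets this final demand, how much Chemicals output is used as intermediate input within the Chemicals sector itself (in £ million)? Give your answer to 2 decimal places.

I − A =
  [   0.90    -0.35    -0.30]
  [  -0.05     0.55    -0.20]
  [   0.00     0.00     0.90]
Cofactors of I−A, C_ij = (−1)^(i+j)·(minor ij) (rows/columns in the sector order above):
  C_11 = (0.55)(0.90) − (-0.20)(0.00) = 0.4950
  C_12 = −[(-0.05)(0.90) − (-0.20)(0.00)] = 0.0450
  C_13 = (-0.05)(0.00) − (0.55)(0.00) = 0.0000
  C_21 = −[(-0.35)(0.90) − (-0.30)(0.00)] = 0.3150
  C_22 = (0.90)(0.90) − (-0.30)(0.00) = 0.8100
  C_23 = −[(0.90)(0.00) − (-0.35)(0.00)] = 0.0000
  C_31 = (-0.35)(-0.20) − (-0.30)(0.55) = 0.2350
  C_32 = −[(0.90)(-0.20) − (-0.30)(-0.05)] = 0.1950
  C_33 = (0.90)(0.55) − (-0.35)(-0.05) = 0.4775
det(I−A) = Σ_j (I−A)_1j·C_1j = (0.90)(0.4950) + (-0.35)(0.0450) + (-0.30)(0.0000) = 0.42975
adj(I−A) = Cᵀ =
  [ 0.4950   0.3150   0.2350]
  [ 0.0450   0.8100   0.1950]
  [ 0.0000   0.0000   0.4775]
(I − A)⁻¹ = adj(I−A) / det(I−A) ≈
  [   1.1518     0.7330     0.5468]
  [   0.1047     1.8848     0.4538]
  [   0.0000     0.0000     1.1111]
First solve x = (I − A)⁻¹ d = adj(I−A)·d / det(I−A); in particular x_3 = (0.0000·130 + 0.0000·240 + 0.4775·230) / 0.42975 = 109.825 / 0.42975 ≈ 255.5556.
Intermediate flow from 3 to 3: z_33 = a_33 · x_3 = 0.10 × 109.825 / 0.42975 = 10.9825 / 0.42975 ≈ 25.56.

z_33 = 25.56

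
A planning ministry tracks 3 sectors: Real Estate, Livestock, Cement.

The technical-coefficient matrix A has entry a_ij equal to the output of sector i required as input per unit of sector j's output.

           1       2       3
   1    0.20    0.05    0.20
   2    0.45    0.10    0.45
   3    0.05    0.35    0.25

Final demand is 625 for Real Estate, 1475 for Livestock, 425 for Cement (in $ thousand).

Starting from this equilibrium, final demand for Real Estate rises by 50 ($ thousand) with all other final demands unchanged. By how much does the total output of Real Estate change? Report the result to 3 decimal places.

I − A =
  [   0.80    -0.05    -0.20]
  [  -0.45     0.90    -0.45]
  [  -0.05    -0.35     0.75]
Cofactors of I−A, C_ij = (−1)^(i+j)·(minor ij) (rows/columns in the sector order above):
  C_11 = (0.90)(0.75) − (-0.45)(-0.35) = 0.5175
  C_12 = −[(-0.45)(0.75) − (-0.45)(-0.05)] = 0.3600
  C_13 = (-0.45)(-0.35) − (0.90)(-0.05) = 0.2025
  C_21 = −[(-0.05)(0.75) − (-0.20)(-0.35)] = 0.1075
  C_22 = (0.80)(0.75) − (-0.20)(-0.05) = 0.5900
  C_23 = −[(0.80)(-0.35) − (-0.05)(-0.05)] = 0.2825
  C_31 = (-0.05)(-0.45) − (-0.20)(0.90) = 0.2025
  C_32 = −[(0.80)(-0.45) − (-0.20)(-0.45)] = 0.4500
  C_33 = (0.80)(0.90) − (-0.05)(-0.45) = 0.6975
det(I−A) = Σ_j (I−A)_1j·C_1j = (0.80)(0.5175) + (-0.05)(0.3600) + (-0.20)(0.2025) = 0.3555
adj(I−A) = Cᵀ =
  [ 0.5175   0.1075   0.2025]
  [ 0.3600   0.5900   0.4500]
  [ 0.2025   0.2825   0.6975]
(I − A)⁻¹ = adj(I−A) / det(I−A) ≈
  [   1.4557     0.3024     0.5696]
  [   1.0127     1.6596     1.2658]
  [   0.5696     0.7947     1.9620]
Δx = (I − A)⁻¹ Δd with Δd having +50 in the Real Estate component and 0 elsewhere.
So Δx_1 = L_11 · (+50), where L_11 = adj(I−A)_11 / det(I−A) = 0.5175 / 0.3555.
Δx_1 = 0.5175 × (+50) / 0.3555 = 25.875 / 0.3555 ≈ 72.785.

Δx_1 = 72.785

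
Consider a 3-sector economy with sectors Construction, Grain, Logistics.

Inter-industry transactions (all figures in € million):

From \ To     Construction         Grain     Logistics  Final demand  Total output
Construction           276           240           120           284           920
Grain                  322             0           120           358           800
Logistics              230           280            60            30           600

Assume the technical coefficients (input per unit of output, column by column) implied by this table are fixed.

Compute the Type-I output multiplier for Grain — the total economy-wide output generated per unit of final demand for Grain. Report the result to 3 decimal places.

Technical coefficients a_ij = z_ij / X_j:
  a_11 = 276/920 = 0.30, a_21 = 322/920 = 0.35, a_31 = 230/920 = 0.25
  a_12 = 240/800 = 0.30, a_22 = 0/800 = 0.00, a_32 = 280/800 = 0.35
  a_13 = 120/600 = 0.20, a_23 = 120/600 = 0.20, a_33 = 60/600 = 0.10
I − A =
  [   0.70    -0.30    -0.20]
  [  -0.35     1.00    -0.20]
  [  -0.25    -0.35     0.90]
Cofactors of I−A, C_ij = (−1)^(i+j)·(minor ij) (rows/columns in the sector order above):
  C_11 = (1.00)(0.90) − (-0.20)(-0.35) = 0.8300
  C_12 = −[(-0.35)(0.90) − (-0.20)(-0.25)] = 0.3650
  C_13 = (-0.35)(-0.35) − (1.00)(-0.25) = 0.3725
  C_21 = −[(-0.30)(0.90) − (-0.20)(-0.35)] = 0.3400
  C_22 = (0.70)(0.90) − (-0.20)(-0.25) = 0.5800
  C_23 = −[(0.70)(-0.35) − (-0.30)(-0.25)] = 0.3200
  C_31 = (-0.30)(-0.20) − (-0.20)(1.00) = 0.2600
  C_32 = −[(0.70)(-0.20) − (-0.20)(-0.35)] = 0.2100
  C_33 = (0.70)(1.00) − (-0.30)(-0.35) = 0.5950
det(I−A) = Σ_j (I−A)_1j·C_1j = (0.70)(0.8300) + (-0.30)(0.3650) + (-0.20)(0.3725) = 0.3970
adj(I−A) = Cᵀ =
  [ 0.8300   0.3400   0.2600]
  [ 0.3650   0.5800   0.2100]
  [ 0.3725   0.3200   0.5950]
(I − A)⁻¹ = adj(I−A) / det(I−A) ≈
  [   2.0907     0.8564     0.6549]
  [   0.9194     1.4610     0.5290]
  [   0.9383     0.8060     1.4987]
The output multiplier for sector j is the column-j sum of the Leontief inverse (I − A)⁻¹ = adj(I−A) / det(I−A).
Column 2 of adj(I−A): (0.3400, 0.5800, 0.3200); det(I−A) = 0.3970.
m_2 = (0.3400 + 0.5800 + 0.3200) / 0.3970 = 1.24 / 0.3970 ≈ 3.123.

m_2 = 3.123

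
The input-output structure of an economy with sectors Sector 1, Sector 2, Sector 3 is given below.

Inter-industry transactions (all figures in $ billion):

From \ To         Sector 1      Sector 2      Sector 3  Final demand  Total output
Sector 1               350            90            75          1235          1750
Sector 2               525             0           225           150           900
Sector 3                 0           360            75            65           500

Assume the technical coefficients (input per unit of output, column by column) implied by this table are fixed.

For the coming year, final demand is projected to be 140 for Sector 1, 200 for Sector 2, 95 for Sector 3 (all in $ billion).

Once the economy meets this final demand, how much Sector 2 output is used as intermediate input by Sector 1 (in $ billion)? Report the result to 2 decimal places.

Technical coefficients a_ij = z_ij / X_j:
  a_11 = 350/1750 = 0.20, a_21 = 525/1750 = 0.30, a_31 = 0/1750 = 0.00
  a_12 = 90/900 = 0.10, a_22 = 0/900 = 0.00, a_32 = 360/900 = 0.40
  a_13 = 75/500 = 0.15, a_23 = 225/500 = 0.45, a_33 = 75/500 = 0.15
I − A =
  [   0.80    -0.10    -0.15]
  [  -0.30     1.00    -0.45]
  [   0.00    -0.40     0.85]
Cofactors of I−A, C_ij = (−1)^(i+j)·(minor ij) (rows/columns in the sector order above):
  C_11 = (1.00)(0.85) − (-0.45)(-0.40) = 0.6700
  C_12 = −[(-0.30)(0.85) − (-0.45)(0.00)] = 0.2550
  C_13 = (-0.30)(-0.40) − (1.00)(0.00) = 0.1200
  C_21 = −[(-0.10)(0.85) − (-0.15)(-0.40)] = 0.1450
  C_22 = (0.80)(0.85) − (-0.15)(0.00) = 0.6800
  C_23 = −[(0.80)(-0.40) − (-0.10)(0.00)] = 0.3200
  C_31 = (-0.10)(-0.45) − (-0.15)(1.00) = 0.1950
  C_32 = −[(0.80)(-0.45) − (-0.15)(-0.30)] = 0.4050
  C_33 = (0.80)(1.00) − (-0.10)(-0.30) = 0.7700
det(I−A) = Σ_j (I−A)_1j·C_1j = (0.80)(0.6700) + (-0.10)(0.2550) + (-0.15)(0.1200) = 0.4925
adj(I−A) = Cᵀ =
  [ 0.6700   0.1450   0.1950]
  [ 0.2550   0.6800   0.4050]
  [ 0.1200   0.3200   0.7700]
(I − A)⁻¹ = adj(I−A) / det(I−A) ≈
  [   1.3604     0.2944     0.3959]
  [   0.5178     1.3807     0.8223]
  [   0.2437     0.6497     1.5635]
First solve x = (I − A)⁻¹ d = adj(I−A)·d / det(I−A); in particular x_1 = (0.6700·140 + 0.1450·200 + 0.1950·95) / 0.4925 = 141.325 / 0.4925 ≈ 286.9543.
Intermediate flow from 2 to 1: z_21 = a_21 · x_1 = 0.30 × 141.325 / 0.4925 = 42.3975 / 0.4925 ≈ 86.09.

z_21 = 86.09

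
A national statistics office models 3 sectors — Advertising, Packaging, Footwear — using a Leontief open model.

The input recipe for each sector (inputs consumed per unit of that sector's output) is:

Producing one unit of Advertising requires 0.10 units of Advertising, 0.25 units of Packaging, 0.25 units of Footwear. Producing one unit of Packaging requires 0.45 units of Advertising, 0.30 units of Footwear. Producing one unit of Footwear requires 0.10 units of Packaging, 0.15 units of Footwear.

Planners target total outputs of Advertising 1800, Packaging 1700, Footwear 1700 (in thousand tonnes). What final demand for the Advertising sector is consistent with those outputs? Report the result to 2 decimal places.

d_1 = 855.00

I − A =
  [   0.90    -0.45     0.00]
  [  -0.25     1.00    -0.10]
  [  -0.25    -0.30     0.85]
d = (I − A) x:
  d_1 = (+0.90)·1800 + (-0.45)·1700 + (+0.00)·1700 = 855.00
  d_2 = (-0.25)·1800 + (+1.00)·1700 + (-0.10)·1700 = 1080.00
  d_3 = (-0.25)·1800 + (-0.30)·1700 + (+0.85)·1700 = 485.00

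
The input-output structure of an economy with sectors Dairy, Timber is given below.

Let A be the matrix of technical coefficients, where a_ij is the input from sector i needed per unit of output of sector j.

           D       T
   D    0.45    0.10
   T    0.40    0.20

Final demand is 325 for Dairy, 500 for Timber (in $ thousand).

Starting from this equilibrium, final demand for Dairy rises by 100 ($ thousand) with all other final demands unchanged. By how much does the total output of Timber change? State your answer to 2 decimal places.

Δx_T = 100.00

I − A =
  [   0.55    -0.10]
  [  -0.40     0.80]
det(I−A) = (0.55)(0.80) − (-0.10)(-0.40) = 0.4000
adj(I−A) = [[0.80, 0.10], [0.40, 0.55]]
(I − A)⁻¹ = adj(I−A) / det(I−A) ≈
  [   2.0000     0.2500]
  [   1.0000     1.3750]
Δx = (I − A)⁻¹ Δd with Δd having +100 in the Dairy component and 0 elsewhere.
So Δx_T = L_TD · (+100), where L_TD = adj(I−A)_TD / det(I−A) = 0.40 / 0.4000.
Δx_T = 0.40 × (+100) / 0.4000 = 40.00 / 0.4000 = 100.00.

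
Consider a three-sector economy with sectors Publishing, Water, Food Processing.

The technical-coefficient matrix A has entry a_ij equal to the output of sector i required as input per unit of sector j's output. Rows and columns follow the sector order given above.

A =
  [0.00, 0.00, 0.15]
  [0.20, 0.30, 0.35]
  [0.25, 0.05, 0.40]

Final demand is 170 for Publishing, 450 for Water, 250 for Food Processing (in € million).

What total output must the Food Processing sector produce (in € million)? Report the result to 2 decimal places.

x_F = 610.94

I − A =
  [   1.00     0.00    -0.15]
  [  -0.20     0.70    -0.35]
  [  -0.25    -0.05     0.60]
Cofactors of I−A, C_ij = (−1)^(i+j)·(minor ij) (rows/columns in the sector order above):
  C_11 = (0.70)(0.60) − (-0.35)(-0.05) = 0.4025
  C_12 = −[(-0.20)(0.60) − (-0.35)(-0.25)] = 0.2075
  C_13 = (-0.20)(-0.05) − (0.70)(-0.25) = 0.1850
  C_21 = −[(0.00)(0.60) − (-0.15)(-0.05)] = 0.0075
  C_22 = (1.00)(0.60) − (-0.15)(-0.25) = 0.5625
  C_23 = −[(1.00)(-0.05) − (0.00)(-0.25)] = 0.0500
  C_31 = (0.00)(-0.35) − (-0.15)(0.70) = 0.1050
  C_32 = −[(1.00)(-0.35) − (-0.15)(-0.20)] = 0.3800
  C_33 = (1.00)(0.70) − (0.00)(-0.20) = 0.7000
det(I−A) = Σ_j (I−A)_1j·C_1j = (1.00)(0.4025) + (0.00)(0.2075) + (-0.15)(0.1850) = 0.37475
adj(I−A) = Cᵀ =
  [ 0.4025   0.0075   0.1050]
  [ 0.2075   0.5625   0.3800]
  [ 0.1850   0.0500   0.7000]
(I − A)⁻¹ = adj(I−A) / det(I−A) ≈
  [   1.0740     0.0200     0.2802]
  [   0.5537     1.5010     1.0140]
  [   0.4937     0.1334     1.8679]
x = (I − A)⁻¹ d = adj(I−A)·d / det(I−A), with det(I−A) = 0.37475:
  x_P = (0.4025·170 + 0.0075·450 + 0.1050·250) / 0.37475 = 98.05 / 0.37475 ≈ 261.64
  x_W = (0.2075·170 + 0.5625·450 + 0.3800·250) / 0.37475 = 383.40 / 0.37475 ≈ 1023.08
  x_F = (0.1850·170 + 0.0500·450 + 0.7000·250) / 0.37475 = 228.95 / 0.37475 ≈ 610.94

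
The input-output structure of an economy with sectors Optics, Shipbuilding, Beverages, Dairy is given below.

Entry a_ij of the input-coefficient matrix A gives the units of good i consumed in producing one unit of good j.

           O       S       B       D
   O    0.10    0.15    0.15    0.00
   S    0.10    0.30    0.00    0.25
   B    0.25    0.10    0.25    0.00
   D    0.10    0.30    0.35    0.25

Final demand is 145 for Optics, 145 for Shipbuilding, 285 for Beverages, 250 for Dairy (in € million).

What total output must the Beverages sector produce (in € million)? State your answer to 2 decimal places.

x_B = 573.25

I − A =
  [   0.90    -0.15    -0.15     0.00]
  [  -0.10     0.70     0.00    -0.25]
  [  -0.25    -0.10     0.75     0.00]
  [  -0.10    -0.30    -0.35     0.75]
Compute the cofactors C_ij = (−1)^(i+j)·(3×3 minor ij) of I−A; the adjugate is their transpose:
adj(I−A) = Cᵀ =
  [ 0.328750   0.095625   0.080625   0.031875]
  [ 0.096875   0.478125   0.093750   0.159375]
  [ 0.122500   0.095625   0.390000   0.031875]
  [ 0.139750   0.248625   0.230250   0.433500]
det(I−A) = Σ_j (I−A)_1j·C_1j = (0.90)(0.328750) + (-0.15)(0.096875) + (-0.15)(0.122500) + (0.00)(0.139750) = 0.26296875
(I − A)⁻¹ = adj(I−A) / det(I−A) ≈
  [   1.2501     0.3636     0.3066     0.1212]
  [   0.3684     1.8182     0.3565     0.6061]
  [   0.4658     0.3636     1.4831     0.1212]
  [   0.5314     0.9455     0.8756     1.6485]
x = (I − A)⁻¹ d = adj(I−A)·d / det(I−A), with det(I−A) = 0.26296875:
  x_O = (0.328750·145 + 0.095625·145 + 0.080625·285 + 0.031875·250) / 0.26296875 = 92.48125 / 0.26296875 ≈ 351.68
  x_S = (0.096875·145 + 0.478125·145 + 0.093750·285 + 0.159375·250) / 0.26296875 = 149.9375 / 0.26296875 ≈ 570.17
  x_B = (0.122500·145 + 0.095625·145 + 0.390000·285 + 0.031875·250) / 0.26296875 = 150.746875 / 0.26296875 ≈ 573.25
  x_D = (0.139750·145 + 0.248625·145 + 0.230250·285 + 0.433500·250) / 0.26296875 = 230.310625 / 0.26296875 ≈ 875.81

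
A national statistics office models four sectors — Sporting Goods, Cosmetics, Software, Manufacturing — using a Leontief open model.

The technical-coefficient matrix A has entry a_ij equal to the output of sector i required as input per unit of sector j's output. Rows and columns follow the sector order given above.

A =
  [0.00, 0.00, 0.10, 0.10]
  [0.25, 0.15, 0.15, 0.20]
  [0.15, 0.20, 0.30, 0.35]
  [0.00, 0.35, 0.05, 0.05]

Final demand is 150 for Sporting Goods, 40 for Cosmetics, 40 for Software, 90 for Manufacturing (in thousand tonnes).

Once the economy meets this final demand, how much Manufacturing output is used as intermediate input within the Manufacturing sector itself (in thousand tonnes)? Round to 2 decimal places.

z_44 = 8.82

I − A =
  [   1.00     0.00    -0.10    -0.10]
  [  -0.25     0.85    -0.15    -0.20]
  [  -0.15    -0.20     0.70    -0.35]
  [   0.00    -0.35    -0.05     0.95]
Compute the cofactors C_ij = (−1)^(i+j)·(3×3 minor ij) of I−A; the adjugate is their transpose:
adj(I−A) = Cᵀ =
  [ 0.45250   0.05675   0.08325   0.09025]
  [ 0.18475   0.63250   0.17750   0.21800]
  [ 0.18875   0.31775   0.72875   0.35525]
  [ 0.07800   0.24975   0.10375   0.54725]
det(I−A) = Σ_j (I−A)_1j·C_1j = (1.00)(0.45250) + (0.00)(0.18475) + (-0.10)(0.18875) + (-0.10)(0.07800) = 0.425825
(I − A)⁻¹ = adj(I−A) / det(I−A) ≈
  [   1.0626     0.1333     0.1955     0.2119]
  [   0.4339     1.4854     0.4168     0.5119]
  [   0.4433     0.7462     1.7114     0.8343]
  [   0.1832     0.5865     0.2436     1.2852]
First solve x = (I − A)⁻¹ d = adj(I−A)·d / det(I−A); in particular x_4 = (0.07800·150 + 0.24975·40 + 0.10375·40 + 0.54725·90) / 0.425825 = 75.0925 / 0.425825 ≈ 176.3459.
Intermediate flow from 4 to 4: z_44 = a_44 · x_4 = 0.05 × 75.0925 / 0.425825 = 3.754625 / 0.425825 ≈ 8.82.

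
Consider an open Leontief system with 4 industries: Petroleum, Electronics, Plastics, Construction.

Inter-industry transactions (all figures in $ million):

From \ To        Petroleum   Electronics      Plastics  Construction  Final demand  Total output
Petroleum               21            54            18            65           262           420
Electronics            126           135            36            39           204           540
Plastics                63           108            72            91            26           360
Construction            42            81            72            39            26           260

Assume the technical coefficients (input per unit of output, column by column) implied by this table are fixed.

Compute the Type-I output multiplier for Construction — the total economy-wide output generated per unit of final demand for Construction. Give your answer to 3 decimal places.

Technical coefficients a_ij = z_ij / X_j:
  a_11 = 21/420 = 0.05, a_21 = 126/420 = 0.30, a_31 = 63/420 = 0.15, a_41 = 42/420 = 0.10
  a_12 = 54/540 = 0.10, a_22 = 135/540 = 0.25, a_32 = 108/540 = 0.20, a_42 = 81/540 = 0.15
  a_13 = 18/360 = 0.05, a_23 = 36/360 = 0.10, a_33 = 72/360 = 0.20, a_43 = 72/360 = 0.20
  a_14 = 65/260 = 0.25, a_24 = 39/260 = 0.15, a_34 = 91/260 = 0.35, a_44 = 39/260 = 0.15
I − A =
  [   0.95    -0.10    -0.05    -0.25]
  [  -0.30     0.75    -0.10    -0.15]
  [  -0.15    -0.20     0.80    -0.35]
  [  -0.10    -0.15    -0.20     0.85]
Compute the cofactors C_ij = (−1)^(i+j)·(3×3 minor ij) of I−A; the adjugate is their transpose:
adj(I−A) = Cᵀ =
  [ 0.411250   0.112125   0.083500   0.175125]
  [ 0.215750   0.543875   0.135250   0.215125]
  [ 0.188250   0.228250   0.527250   0.312750]
  [ 0.130750   0.162875   0.157750   0.516875]
det(I−A) = Σ_j (I−A)_1j·C_1j = (0.95)(0.411250) + (-0.10)(0.215750) + (-0.05)(0.188250) + (-0.25)(0.130750) = 0.3270125
(I − A)⁻¹ = adj(I−A) / det(I−A) ≈
  [   1.2576     0.3429     0.2553     0.5355]
  [   0.6598     1.6632     0.4136     0.6578]
  [   0.5757     0.6980     1.6123     0.9564]
  [   0.3998     0.4981     0.4824     1.5806]
The output multiplier for sector j is the column-j sum of the Leontief inverse (I − A)⁻¹ = adj(I−A) / det(I−A).
Column 4 of adj(I−A): (0.175125, 0.215125, 0.312750, 0.516875); det(I−A) = 0.3270125.
m_4 = (0.175125 + 0.215125 + 0.312750 + 0.516875) / 0.3270125 = 1.219875 / 0.3270125 ≈ 3.730.

m_4 = 3.730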